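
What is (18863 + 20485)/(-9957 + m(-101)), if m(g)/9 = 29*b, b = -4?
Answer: -13116/3667 ≈ -3.5768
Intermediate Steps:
m(g) = -1044 (m(g) = 9*(29*(-4)) = 9*(-116) = -1044)
(18863 + 20485)/(-9957 + m(-101)) = (18863 + 20485)/(-9957 - 1044) = 39348/(-11001) = 39348*(-1/11001) = -13116/3667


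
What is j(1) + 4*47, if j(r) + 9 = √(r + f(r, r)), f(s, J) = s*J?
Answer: 179 + √2 ≈ 180.41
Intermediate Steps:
f(s, J) = J*s
j(r) = -9 + √(r + r²) (j(r) = -9 + √(r + r*r) = -9 + √(r + r²))
j(1) + 4*47 = (-9 + √(1*(1 + 1))) + 4*47 = (-9 + √(1*2)) + 188 = (-9 + √2) + 188 = 179 + √2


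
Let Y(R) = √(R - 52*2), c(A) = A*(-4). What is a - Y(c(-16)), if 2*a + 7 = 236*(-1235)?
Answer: -291467/2 - 2*I*√10 ≈ -1.4573e+5 - 6.3246*I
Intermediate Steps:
a = -291467/2 (a = -7/2 + (236*(-1235))/2 = -7/2 + (½)*(-291460) = -7/2 - 145730 = -291467/2 ≈ -1.4573e+5)
c(A) = -4*A
Y(R) = √(-104 + R) (Y(R) = √(R - 104) = √(-104 + R))
a - Y(c(-16)) = -291467/2 - √(-104 - 4*(-16)) = -291467/2 - √(-104 + 64) = -291467/2 - √(-40) = -291467/2 - 2*I*√10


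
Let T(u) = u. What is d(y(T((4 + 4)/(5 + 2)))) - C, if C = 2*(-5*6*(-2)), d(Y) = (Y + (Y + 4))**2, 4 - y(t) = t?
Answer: -1256/49 ≈ -25.633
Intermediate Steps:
y(t) = 4 - t
d(Y) = (4 + 2*Y)**2 (d(Y) = (Y + (4 + Y))**2 = (4 + 2*Y)**2)
C = 120 (C = 2*(-30*(-2)) = 2*60 = 120)
d(y(T((4 + 4)/(5 + 2)))) - C = 4*(2 + (4 - (4 + 4)/(5 + 2)))**2 - 1*120 = 4*(2 + (4 - 8/7))**2 - 120 = 4*(2 + 20/7)**2 - 120 = 4*(34/7)**2 - 120 = 4*(1156/49) - 120 = 4624/49 - 120 = -1256/49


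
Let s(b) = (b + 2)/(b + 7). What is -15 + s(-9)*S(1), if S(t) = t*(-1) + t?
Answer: -15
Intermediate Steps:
s(b) = (2 + b)/(7 + b)
S(t) = 0 (S(t) = -t + t = 0)
-15 + s(-9)*S(1) = -15 + ((2 - 9)/(7 - 9))*0 = -15 + (-7/(-2))*0 = -15 - 1/2*(-7)*0 = -15 + (7/2)*0 = -15 + 0 = -15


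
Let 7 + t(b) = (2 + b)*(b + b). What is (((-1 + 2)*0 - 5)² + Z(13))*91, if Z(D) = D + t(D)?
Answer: 38311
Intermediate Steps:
t(b) = -7 + 2*b*(2 + b) (t(b) = -7 + (2 + b)*(b + b) = -7 + (2 + b)*(2*b) = -7 + 2*b*(2 + b))
Z(D) = -7 + 2*D² + 5*D (Z(D) = D + (-7 + 2*D² + 4*D) = -7 + 2*D² + 5*D)
(((-1 + 2)*0 - 5)² + Z(13))*91 = (((-1 + 2)*0 - 5)² + (-7 + 2*13² + 5*13))*91 = ((1*0 - 5)² + (-7 + 2*169 + 65))*91 = ((0 - 5)² + (-7 + 338 + 65))*91 = ((-5)² + 396)*91 = (25 + 396)*91 = 421*91 = 38311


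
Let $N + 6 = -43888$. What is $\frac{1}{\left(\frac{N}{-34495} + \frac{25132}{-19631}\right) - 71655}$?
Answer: $- \frac{677171345}{48522717971201} \approx -1.3956 \cdot 10^{-5}$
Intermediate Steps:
$N = -43894$ ($N = -6 - 43888 = -43894$)
$\frac{1}{\left(\frac{N}{-34495} + \frac{25132}{-19631}\right) - 71655} = \frac{1}{\left(- \frac{43894}{-34495} + \frac{25132}{-19631}\right) - 71655} = \frac{1}{\left(\left(-43894\right) \left(- \frac{1}{34495}\right) + 25132 \left(- \frac{1}{19631}\right)\right) - 71655} = \frac{1}{\left(\frac{43894}{34495} - \frac{25132}{19631}\right) - 71655} = \frac{1}{- \frac{5245226}{677171345} - 71655} = \frac{1}{- \frac{48522717971201}{677171345}} = - \frac{677171345}{48522717971201}$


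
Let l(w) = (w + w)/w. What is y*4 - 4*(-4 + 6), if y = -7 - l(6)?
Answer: -44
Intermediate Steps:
l(w) = 2 (l(w) = (2*w)/w = 2)
y = -9 (y = -7 - 1*2 = -7 - 2 = -9)
y*4 - 4*(-4 + 6) = -9*4 - 4*(-4 + 6) = -36 - 4*2 = -36 - 8 = -44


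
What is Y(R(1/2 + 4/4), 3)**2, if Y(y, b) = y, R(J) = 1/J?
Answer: 4/9 ≈ 0.44444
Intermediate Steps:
Y(R(1/2 + 4/4), 3)**2 = (1/(1/2 + 4/4))**2 = (1/(1*(1/2) + 4*(1/4)))**2 = (1/(1/2 + 1))**2 = (1/(3/2))**2 = (2/3)**2 = 4/9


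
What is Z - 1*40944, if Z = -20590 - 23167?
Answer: -84701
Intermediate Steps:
Z = -43757
Z - 1*40944 = -43757 - 1*40944 = -43757 - 40944 = -84701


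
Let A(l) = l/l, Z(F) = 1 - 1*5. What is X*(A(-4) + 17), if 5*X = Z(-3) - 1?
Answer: -18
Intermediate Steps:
Z(F) = -4 (Z(F) = 1 - 5 = -4)
A(l) = 1
X = -1 (X = (-4 - 1)/5 = (⅕)*(-5) = -1)
X*(A(-4) + 17) = -(1 + 17) = -1*18 = -18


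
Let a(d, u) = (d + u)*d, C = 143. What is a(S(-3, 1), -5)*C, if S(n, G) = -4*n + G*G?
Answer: 14872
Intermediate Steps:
S(n, G) = G² - 4*n (S(n, G) = -4*n + G² = G² - 4*n)
a(d, u) = d*(d + u)
a(S(-3, 1), -5)*C = ((1² - 4*(-3))*((1² - 4*(-3)) - 5))*143 = ((1 + 12)*((1 + 12) - 5))*143 = (13*(13 - 5))*143 = (13*8)*143 = 104*143 = 14872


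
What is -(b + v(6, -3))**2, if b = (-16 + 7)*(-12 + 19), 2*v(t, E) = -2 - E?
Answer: -15625/4 ≈ -3906.3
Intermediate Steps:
v(t, E) = -1 - E/2 (v(t, E) = (-2 - E)/2 = -1 - E/2)
b = -63 (b = -9*7 = -63)
-(b + v(6, -3))**2 = -(-63 + (-1 - 1/2*(-3)))**2 = -(-63 + (-1 + 3/2))**2 = -(-63 + 1/2)**2 = -(-125/2)**2 = -1*15625/4 = -15625/4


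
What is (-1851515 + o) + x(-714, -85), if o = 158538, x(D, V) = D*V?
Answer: -1632287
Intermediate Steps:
(-1851515 + o) + x(-714, -85) = (-1851515 + 158538) - 714*(-85) = -1692977 + 60690 = -1632287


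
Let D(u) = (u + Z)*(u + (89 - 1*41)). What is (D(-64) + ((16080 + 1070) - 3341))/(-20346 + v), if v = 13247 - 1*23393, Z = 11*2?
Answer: -1609/3388 ≈ -0.47491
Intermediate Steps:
Z = 22
D(u) = (22 + u)*(48 + u) (D(u) = (u + 22)*(u + (89 - 1*41)) = (22 + u)*(u + (89 - 41)) = (22 + u)*(u + 48) = (22 + u)*(48 + u))
v = -10146 (v = 13247 - 23393 = -10146)
(D(-64) + ((16080 + 1070) - 3341))/(-20346 + v) = ((1056 + (-64)**2 + 70*(-64)) + ((16080 + 1070) - 3341))/(-20346 - 10146) = ((1056 + 4096 - 4480) + (17150 - 3341))/(-30492) = (672 + 13809)*(-1/30492) = 14481*(-1/30492) = -1609/3388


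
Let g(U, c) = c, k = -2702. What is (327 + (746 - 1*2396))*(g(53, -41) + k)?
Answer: 3628989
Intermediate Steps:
(327 + (746 - 1*2396))*(g(53, -41) + k) = (327 + (746 - 1*2396))*(-41 - 2702) = (327 + (746 - 2396))*(-2743) = (327 - 1650)*(-2743) = -1323*(-2743) = 3628989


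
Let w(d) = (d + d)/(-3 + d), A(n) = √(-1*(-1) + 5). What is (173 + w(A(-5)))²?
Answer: 28585 - 676*√6 ≈ 26929.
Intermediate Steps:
A(n) = √6 (A(n) = √(1 + 5) = √6)
w(d) = 2*d/(-3 + d) (w(d) = (2*d)/(-3 + d) = 2*d/(-3 + d))
(173 + w(A(-5)))² = (173 + 2*√6/(-3 + √6))²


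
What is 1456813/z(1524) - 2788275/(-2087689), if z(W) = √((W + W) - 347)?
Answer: 2788275/2087689 + 1456813*√2701/2701 ≈ 28033.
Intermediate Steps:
z(W) = √(-347 + 2*W) (z(W) = √(2*W - 347) = √(-347 + 2*W))
1456813/z(1524) - 2788275/(-2087689) = 1456813/(√(-347 + 2*1524)) - 2788275/(-2087689) = 1456813/(√(-347 + 3048)) - 2788275*(-1/2087689) = 1456813/(√2701) + 2788275/2087689 = 1456813*(√2701/2701) + 2788275/2087689 = 1456813*√2701/2701 + 2788275/2087689 = 2788275/2087689 + 1456813*√2701/2701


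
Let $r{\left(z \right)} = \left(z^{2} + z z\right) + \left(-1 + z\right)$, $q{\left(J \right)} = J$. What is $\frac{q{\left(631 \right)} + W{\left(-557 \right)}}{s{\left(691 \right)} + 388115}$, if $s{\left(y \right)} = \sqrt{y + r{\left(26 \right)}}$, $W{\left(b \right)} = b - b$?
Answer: $\frac{244900565}{150633251157} - \frac{1262 \sqrt{517}}{150633251157} \approx 0.0016256$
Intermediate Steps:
$W{\left(b \right)} = 0$
$r{\left(z \right)} = -1 + z + 2 z^{2}$ ($r{\left(z \right)} = \left(z^{2} + z^{2}\right) + \left(-1 + z\right) = 2 z^{2} + \left(-1 + z\right) = -1 + z + 2 z^{2}$)
$s{\left(y \right)} = \sqrt{1377 + y}$ ($s{\left(y \right)} = \sqrt{y + \left(-1 + 26 + 2 \cdot 26^{2}\right)} = \sqrt{y + \left(-1 + 26 + 2 \cdot 676\right)} = \sqrt{y + \left(-1 + 26 + 1352\right)} = \sqrt{y + 1377} = \sqrt{1377 + y}$)
$\frac{q{\left(631 \right)} + W{\left(-557 \right)}}{s{\left(691 \right)} + 388115} = \frac{631 + 0}{\sqrt{1377 + 691} + 388115} = \frac{631}{\sqrt{2068} + 388115} = \frac{631}{2 \sqrt{517} + 388115} = \frac{631}{388115 + 2 \sqrt{517}}$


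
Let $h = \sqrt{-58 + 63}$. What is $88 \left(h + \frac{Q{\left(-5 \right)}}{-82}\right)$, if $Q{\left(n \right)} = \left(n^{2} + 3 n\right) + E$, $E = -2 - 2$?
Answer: $- \frac{264}{41} + 88 \sqrt{5} \approx 190.33$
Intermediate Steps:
$E = -4$ ($E = -2 - 2 = -4$)
$Q{\left(n \right)} = -4 + n^{2} + 3 n$ ($Q{\left(n \right)} = \left(n^{2} + 3 n\right) - 4 = -4 + n^{2} + 3 n$)
$h = \sqrt{5} \approx 2.2361$
$88 \left(h + \frac{Q{\left(-5 \right)}}{-82}\right) = 88 \left(\sqrt{5} + \frac{-4 + \left(-5\right)^{2} + 3 \left(-5\right)}{-82}\right) = 88 \left(\sqrt{5} + \left(-4 + 25 - 15\right) \left(- \frac{1}{82}\right)\right) = 88 \left(\sqrt{5} + 6 \left(- \frac{1}{82}\right)\right) = 88 \left(\sqrt{5} - \frac{3}{41}\right) = 88 \left(- \frac{3}{41} + \sqrt{5}\right) = - \frac{264}{41} + 88 \sqrt{5}$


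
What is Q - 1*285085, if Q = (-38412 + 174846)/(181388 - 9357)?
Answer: -49043321201/172031 ≈ -2.8508e+5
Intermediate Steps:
Q = 136434/172031 ≈ 0.79308
Q - 1*285085 = 136434/172031 - 1*285085 = 136434/172031 - 285085 = -49043321201/172031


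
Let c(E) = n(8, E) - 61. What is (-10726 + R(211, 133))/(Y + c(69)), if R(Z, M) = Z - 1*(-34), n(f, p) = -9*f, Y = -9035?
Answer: 10481/9168 ≈ 1.1432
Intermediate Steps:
R(Z, M) = 34 + Z (R(Z, M) = Z + 34 = 34 + Z)
c(E) = -133 (c(E) = -9*8 - 61 = -72 - 61 = -133)
(-10726 + R(211, 133))/(Y + c(69)) = (-10726 + (34 + 211))/(-9035 - 133) = (-10726 + 245)/(-9168) = -10481*(-1/9168) = 10481/9168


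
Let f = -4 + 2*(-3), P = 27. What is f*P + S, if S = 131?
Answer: -139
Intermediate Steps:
f = -10 (f = -4 - 6 = -10)
f*P + S = -10*27 + 131 = -270 + 131 = -139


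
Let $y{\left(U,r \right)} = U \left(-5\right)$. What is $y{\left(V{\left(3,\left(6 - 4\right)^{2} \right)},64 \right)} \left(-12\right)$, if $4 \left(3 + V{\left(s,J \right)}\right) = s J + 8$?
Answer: $120$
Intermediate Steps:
$V{\left(s,J \right)} = -1 + \frac{J s}{4}$ ($V{\left(s,J \right)} = -3 + \frac{s J + 8}{4} = -3 + \frac{J s + 8}{4} = -3 + \frac{8 + J s}{4} = -3 + \left(2 + \frac{J s}{4}\right) = -1 + \frac{J s}{4}$)
$y{\left(U,r \right)} = - 5 U$
$y{\left(V{\left(3,\left(6 - 4\right)^{2} \right)},64 \right)} \left(-12\right) = - 5 \left(-1 + \frac{1}{4} \left(6 - 4\right)^{2} \cdot 3\right) \left(-12\right) = - 5 \left(-1 + \frac{1}{4} \cdot 2^{2} \cdot 3\right) \left(-12\right) = - 5 \left(-1 + \frac{1}{4} \cdot 4 \cdot 3\right) \left(-12\right) = - 5 \left(-1 + 3\right) \left(-12\right) = \left(-5\right) 2 \left(-12\right) = \left(-10\right) \left(-12\right) = 120$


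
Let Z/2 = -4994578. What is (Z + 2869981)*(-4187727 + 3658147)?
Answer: 3770172696500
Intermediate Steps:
Z = -9989156 (Z = 2*(-4994578) = -9989156)
(Z + 2869981)*(-4187727 + 3658147) = (-9989156 + 2869981)*(-4187727 + 3658147) = -7119175*(-529580) = 3770172696500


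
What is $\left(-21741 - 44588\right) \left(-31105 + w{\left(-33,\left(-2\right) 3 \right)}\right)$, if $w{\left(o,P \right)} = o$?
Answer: $2065352402$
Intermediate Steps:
$\left(-21741 - 44588\right) \left(-31105 + w{\left(-33,\left(-2\right) 3 \right)}\right) = \left(-21741 - 44588\right) \left(-31105 - 33\right) = \left(-66329\right) \left(-31138\right) = 2065352402$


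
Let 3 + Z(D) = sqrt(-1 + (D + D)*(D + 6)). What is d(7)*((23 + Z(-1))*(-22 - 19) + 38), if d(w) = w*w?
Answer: -38318 - 2009*I*sqrt(11) ≈ -38318.0 - 6663.1*I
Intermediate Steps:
Z(D) = -3 + sqrt(-1 + 2*D*(6 + D)) (Z(D) = -3 + sqrt(-1 + (D + D)*(D + 6)) = -3 + sqrt(-1 + (2*D)*(6 + D)) = -3 + sqrt(-1 + 2*D*(6 + D)))
d(w) = w**2
d(7)*((23 + Z(-1))*(-22 - 19) + 38) = 7**2*((23 + (-3 + sqrt(-1 + 2*(-1)**2 + 12*(-1))))*(-22 - 19) + 38) = 49*((23 + (-3 + sqrt(-1 + 2*1 - 12)))*(-41) + 38) = 49*((23 + (-3 + sqrt(-1 + 2 - 12)))*(-41) + 38) = 49*((23 + (-3 + sqrt(-11)))*(-41) + 38) = 49*((23 + (-3 + I*sqrt(11)))*(-41) + 38) = 49*((20 + I*sqrt(11))*(-41) + 38) = 49*((-820 - 41*I*sqrt(11)) + 38) = 49*(-782 - 41*I*sqrt(11)) = -38318 - 2009*I*sqrt(11)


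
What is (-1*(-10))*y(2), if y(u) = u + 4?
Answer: 60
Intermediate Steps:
y(u) = 4 + u
(-1*(-10))*y(2) = (-1*(-10))*(4 + 2) = 10*6 = 60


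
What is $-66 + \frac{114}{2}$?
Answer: $-9$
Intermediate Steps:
$-66 + \frac{114}{2} = -66 + 114 \cdot \frac{1}{2} = -66 + 57 = -9$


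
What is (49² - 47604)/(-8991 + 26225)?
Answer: -45203/17234 ≈ -2.6229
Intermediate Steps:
(49² - 47604)/(-8991 + 26225) = (2401 - 47604)/17234 = -45203*1/17234 = -45203/17234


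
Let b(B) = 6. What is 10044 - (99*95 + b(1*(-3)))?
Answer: 633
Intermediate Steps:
10044 - (99*95 + b(1*(-3))) = 10044 - (99*95 + 6) = 10044 - (9405 + 6) = 10044 - 1*9411 = 10044 - 9411 = 633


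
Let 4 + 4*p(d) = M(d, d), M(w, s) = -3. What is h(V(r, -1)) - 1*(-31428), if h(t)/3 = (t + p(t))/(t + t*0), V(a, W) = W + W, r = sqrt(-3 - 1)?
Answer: 251469/8 ≈ 31434.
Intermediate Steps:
p(d) = -7/4 (p(d) = -1 + (1/4)*(-3) = -1 - 3/4 = -7/4)
r = 2*I (r = sqrt(-4) = 2*I ≈ 2.0*I)
V(a, W) = 2*W
h(t) = 3*(-7/4 + t)/t (h(t) = 3*((t - 7/4)/(t + t*0)) = 3*((-7/4 + t)/(t + 0)) = 3*((-7/4 + t)/t) = 3*(-7/4 + t)/t)
h(V(r, -1)) - 1*(-31428) = (3 - 21/(4*(2*(-1)))) - 1*(-31428) = (3 - 21/4/(-2)) + 31428 = (3 - 21/4*(-1/2)) + 31428 = (3 + 21/8) + 31428 = 45/8 + 31428 = 251469/8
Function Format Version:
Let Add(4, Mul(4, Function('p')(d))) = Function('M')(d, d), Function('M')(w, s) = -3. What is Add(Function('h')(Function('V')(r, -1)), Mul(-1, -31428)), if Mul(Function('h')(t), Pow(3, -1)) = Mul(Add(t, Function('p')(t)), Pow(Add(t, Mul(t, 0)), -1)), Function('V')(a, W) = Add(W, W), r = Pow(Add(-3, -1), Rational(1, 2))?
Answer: Rational(251469, 8) ≈ 31434.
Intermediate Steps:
Function('p')(d) = Rational(-7, 4) (Function('p')(d) = Add(-1, Mul(Rational(1, 4), -3)) = Add(-1, Rational(-3, 4)) = Rational(-7, 4))
r = Mul(2, I) (r = Pow(-4, Rational(1, 2)) = Mul(2, I) ≈ Mul(2.0000, I))
Function('V')(a, W) = Mul(2, W)
Function('h')(t) = Mul(3, Pow(t, -1), Add(Rational(-7, 4), t)) (Function('h')(t) = Mul(3, Mul(Add(t, Rational(-7, 4)), Pow(Add(t, Mul(t, 0)), -1))) = Mul(3, Mul(Add(Rational(-7, 4), t), Pow(Add(t, 0), -1))) = Mul(3, Mul(Add(Rational(-7, 4), t), Pow(t, -1))) = Mul(3, Mul(Pow(t, -1), Add(Rational(-7, 4), t))) = Mul(3, Pow(t, -1), Add(Rational(-7, 4), t)))
Add(Function('h')(Function('V')(r, -1)), Mul(-1, -31428)) = Add(Add(3, Mul(Rational(-21, 4), Pow(Mul(2, -1), -1))), Mul(-1, -31428)) = Add(Add(3, Mul(Rational(-21, 4), Pow(-2, -1))), 31428) = Add(Add(3, Mul(Rational(-21, 4), Rational(-1, 2))), 31428) = Add(Add(3, Rational(21, 8)), 31428) = Add(Rational(45, 8), 31428) = Rational(251469, 8)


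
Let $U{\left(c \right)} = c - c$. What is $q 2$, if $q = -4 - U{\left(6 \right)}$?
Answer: $-8$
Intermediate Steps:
$U{\left(c \right)} = 0$
$q = -4$ ($q = -4 - 0 = -4 + 0 = -4$)
$q 2 = \left(-4\right) 2 = -8$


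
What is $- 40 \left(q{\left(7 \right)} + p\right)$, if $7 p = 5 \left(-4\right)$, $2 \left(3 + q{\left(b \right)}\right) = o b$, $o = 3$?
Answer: $- \frac{1300}{7} \approx -185.71$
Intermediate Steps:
$q{\left(b \right)} = -3 + \frac{3 b}{2}$
$p = - \frac{20}{7}$ ($p = \frac{5 \left(-4\right)}{7} = \frac{1}{7} \left(-20\right) = - \frac{20}{7} \approx -2.8571$)
$- 40 \left(q{\left(7 \right)} + p\right) = - 40 \left(\left(-3 + \frac{3}{2} \cdot 7\right) - \frac{20}{7}\right) = - 40 \left(\left(-3 + \frac{21}{2}\right) - \frac{20}{7}\right) = - 40 \left(\frac{15}{2} - \frac{20}{7}\right) = \left(-40\right) \frac{65}{14} = - \frac{1300}{7}$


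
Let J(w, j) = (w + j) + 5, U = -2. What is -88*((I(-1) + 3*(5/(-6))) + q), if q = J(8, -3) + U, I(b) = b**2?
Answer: -572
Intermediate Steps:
J(w, j) = 5 + j + w (J(w, j) = (j + w) + 5 = 5 + j + w)
q = 8 (q = (5 - 3 + 8) - 2 = 10 - 2 = 8)
-88*((I(-1) + 3*(5/(-6))) + q) = -88*(((-1)**2 + 3*(5/(-6))) + 8) = -88*((1 + 3*(5*(-1/6))) + 8) = -88*((1 + 3*(-5/6)) + 8) = -88*((1 - 5/2) + 8) = -88*(-3/2 + 8) = -88*13/2 = -572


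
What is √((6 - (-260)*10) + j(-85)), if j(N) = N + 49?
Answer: √2570 ≈ 50.695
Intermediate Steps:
j(N) = 49 + N
√((6 - (-260)*10) + j(-85)) = √((6 - (-260)*10) + (49 - 85)) = √((6 - 52*(-50)) - 36) = √((6 + 2600) - 36) = √(2606 - 36) = √2570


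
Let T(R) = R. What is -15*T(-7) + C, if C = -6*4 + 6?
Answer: 87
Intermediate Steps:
C = -18 (C = -24 + 6 = -18)
-15*T(-7) + C = -15*(-7) - 18 = 105 - 18 = 87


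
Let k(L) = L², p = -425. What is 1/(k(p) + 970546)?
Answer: 1/1151171 ≈ 8.6868e-7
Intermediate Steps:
1/(k(p) + 970546) = 1/((-425)² + 970546) = 1/(180625 + 970546) = 1/1151171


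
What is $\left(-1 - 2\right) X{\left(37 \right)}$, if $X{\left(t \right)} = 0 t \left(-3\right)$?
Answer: $0$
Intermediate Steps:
$X{\left(t \right)} = 0$ ($X{\left(t \right)} = 0 \left(-3\right) = 0$)
$\left(-1 - 2\right) X{\left(37 \right)} = \left(-1 - 2\right) 0 = \left(-3\right) 0 = 0$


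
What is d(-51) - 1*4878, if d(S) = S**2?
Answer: -2277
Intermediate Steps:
d(-51) - 1*4878 = (-51)**2 - 1*4878 = 2601 - 4878 = -2277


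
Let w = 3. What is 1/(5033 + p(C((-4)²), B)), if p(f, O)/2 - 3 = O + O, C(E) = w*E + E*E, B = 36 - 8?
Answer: 1/5151 ≈ 0.00019414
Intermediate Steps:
B = 28
C(E) = E² + 3*E (C(E) = 3*E + E*E = 3*E + E² = E² + 3*E)
p(f, O) = 6 + 4*O (p(f, O) = 6 + 2*(O + O) = 6 + 2*(2*O) = 6 + 4*O)
1/(5033 + p(C((-4)²), B)) = 1/(5033 + (6 + 4*28)) = 1/(5033 + (6 + 112)) = 1/(5033 + 118) = 1/5151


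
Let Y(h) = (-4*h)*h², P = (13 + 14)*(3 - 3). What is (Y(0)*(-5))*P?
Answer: 0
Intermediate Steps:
P = 0 (P = 27*0 = 0)
Y(h) = -4*h³
(Y(0)*(-5))*P = (-4*0³*(-5))*0 = (-4*0*(-5))*0 = (0*(-5))*0 = 0*0 = 0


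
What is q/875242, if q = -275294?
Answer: -137647/437621 ≈ -0.31453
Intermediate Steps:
q/875242 = -275294/875242 = -275294*1/875242 = -137647/437621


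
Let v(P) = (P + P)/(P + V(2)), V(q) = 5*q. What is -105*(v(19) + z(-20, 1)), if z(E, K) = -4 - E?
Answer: -52710/29 ≈ -1817.6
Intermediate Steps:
v(P) = 2*P/(10 + P) (v(P) = (P + P)/(P + 5*2) = (2*P)/(P + 10) = (2*P)/(10 + P) = 2*P/(10 + P))
-105*(v(19) + z(-20, 1)) = -105*(2*19/(10 + 19) + (-4 - 1*(-20))) = -105*(2*19/29 + (-4 + 20)) = -105*(2*19*(1/29) + 16) = -105*(38/29 + 16) = -105*502/29 = -52710/29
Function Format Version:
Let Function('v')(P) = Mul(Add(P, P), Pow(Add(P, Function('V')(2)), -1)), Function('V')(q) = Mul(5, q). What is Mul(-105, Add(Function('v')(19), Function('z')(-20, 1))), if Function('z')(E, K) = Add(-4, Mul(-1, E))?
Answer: Rational(-52710, 29) ≈ -1817.6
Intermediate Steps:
Function('v')(P) = Mul(2, P, Pow(Add(10, P), -1)) (Function('v')(P) = Mul(Add(P, P), Pow(Add(P, Mul(5, 2)), -1)) = Mul(Mul(2, P), Pow(Add(P, 10), -1)) = Mul(Mul(2, P), Pow(Add(10, P), -1)) = Mul(2, P, Pow(Add(10, P), -1)))
Mul(-105, Add(Function('v')(19), Function('z')(-20, 1))) = Mul(-105, Add(Mul(2, 19, Pow(Add(10, 19), -1)), Add(-4, Mul(-1, -20)))) = Mul(-105, Add(Mul(2, 19, Pow(29, -1)), Add(-4, 20))) = Mul(-105, Add(Mul(2, 19, Rational(1, 29)), 16)) = Mul(-105, Add(Rational(38, 29), 16)) = Mul(-105, Rational(502, 29)) = Rational(-52710, 29)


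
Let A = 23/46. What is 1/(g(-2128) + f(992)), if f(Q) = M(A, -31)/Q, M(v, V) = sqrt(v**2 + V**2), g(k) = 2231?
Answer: 8781787136/19592167096571 - 1984*sqrt(3845)/19592167096571 ≈ 0.00044822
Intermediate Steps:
A = 1/2 (A = 23*(1/46) = 1/2 ≈ 0.50000)
M(v, V) = sqrt(V**2 + v**2)
f(Q) = sqrt(3845)/(2*Q) (f(Q) = sqrt((-31)**2 + (1/2)**2)/Q = sqrt(961 + 1/4)/Q = sqrt(3845/4)/Q = (sqrt(3845)/2)/Q = sqrt(3845)/(2*Q))
1/(g(-2128) + f(992)) = 1/(2231 + (1/2)*sqrt(3845)/992) = 1/(2231 + (1/2)*sqrt(3845)*(1/992)) = 1/(2231 + sqrt(3845)/1984)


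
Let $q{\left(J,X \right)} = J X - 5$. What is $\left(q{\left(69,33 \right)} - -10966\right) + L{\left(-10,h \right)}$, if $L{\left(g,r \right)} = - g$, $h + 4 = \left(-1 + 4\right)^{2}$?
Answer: $13248$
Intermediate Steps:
$q{\left(J,X \right)} = -5 + J X$
$h = 5$ ($h = -4 + \left(-1 + 4\right)^{2} = -4 + 3^{2} = -4 + 9 = 5$)
$\left(q{\left(69,33 \right)} - -10966\right) + L{\left(-10,h \right)} = \left(\left(-5 + 69 \cdot 33\right) - -10966\right) - -10 = \left(\left(-5 + 2277\right) + 10966\right) + 10 = \left(2272 + 10966\right) + 10 = 13238 + 10 = 13248$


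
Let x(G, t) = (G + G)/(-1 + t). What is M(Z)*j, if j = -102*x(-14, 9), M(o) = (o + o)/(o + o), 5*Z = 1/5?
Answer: 357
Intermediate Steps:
x(G, t) = 2*G/(-1 + t) (x(G, t) = (2*G)/(-1 + t) = 2*G/(-1 + t))
Z = 1/25 (Z = (1/5)/5 = (1*(⅕))/5 = (⅕)*(⅕) = 1/25 ≈ 0.040000)
M(o) = 1 (M(o) = (2*o)/((2*o)) = (2*o)*(1/(2*o)) = 1)
j = 357 (j = -204*(-14)/(-1 + 9) = -204*(-14)/8 = -102*(-7/2) = 357)
M(Z)*j = 1*357 = 357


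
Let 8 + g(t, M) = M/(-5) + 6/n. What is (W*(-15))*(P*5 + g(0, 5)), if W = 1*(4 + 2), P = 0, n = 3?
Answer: 630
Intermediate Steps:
g(t, M) = -6 - M/5 (g(t, M) = -8 + (M/(-5) + 6/3) = -8 + (M*(-⅕) + 6*(⅓)) = -8 + (-M/5 + 2) = -8 + (2 - M/5) = -6 - M/5)
W = 6 (W = 1*6 = 6)
(W*(-15))*(P*5 + g(0, 5)) = (6*(-15))*(0*5 + (-6 - ⅕*5)) = -90*(0 + (-6 - 1)) = -90*(0 - 7) = -90*(-7) = 630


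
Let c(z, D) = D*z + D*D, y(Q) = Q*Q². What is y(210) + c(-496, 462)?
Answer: 9245292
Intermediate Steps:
y(Q) = Q³
c(z, D) = D² + D*z (c(z, D) = D*z + D² = D² + D*z)
y(210) + c(-496, 462) = 210³ + 462*(462 - 496) = 9261000 + 462*(-34) = 9261000 - 15708 = 9245292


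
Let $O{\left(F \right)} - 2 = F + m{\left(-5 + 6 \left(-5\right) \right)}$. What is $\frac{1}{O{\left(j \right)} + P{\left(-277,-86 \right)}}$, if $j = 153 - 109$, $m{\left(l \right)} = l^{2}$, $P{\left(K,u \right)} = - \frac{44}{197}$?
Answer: $\frac{197}{250343} \approx 0.00078692$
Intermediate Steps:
$P{\left(K,u \right)} = - \frac{44}{197}$ ($P{\left(K,u \right)} = \left(-44\right) \frac{1}{197} = - \frac{44}{197}$)
$j = 44$
$O{\left(F \right)} = 1227 + F$ ($O{\left(F \right)} = 2 + \left(F + \left(-5 + 6 \left(-5\right)\right)^{2}\right) = 2 + \left(F + \left(-5 - 30\right)^{2}\right) = 2 + \left(F + \left(-35\right)^{2}\right) = 2 + \left(F + 1225\right) = 2 + \left(1225 + F\right) = 1227 + F$)
$\frac{1}{O{\left(j \right)} + P{\left(-277,-86 \right)}} = \frac{1}{\left(1227 + 44\right) - \frac{44}{197}} = \frac{1}{1271 - \frac{44}{197}} = \frac{1}{\frac{250343}{197}} = \frac{197}{250343}$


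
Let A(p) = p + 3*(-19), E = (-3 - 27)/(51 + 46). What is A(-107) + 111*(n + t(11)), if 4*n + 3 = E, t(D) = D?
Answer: 374485/388 ≈ 965.17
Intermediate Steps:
E = -30/97 ≈ -0.30928
n = -321/388 (n = -¾ + (¼)*(-30/97) = -¾ - 15/194 = -321/388 ≈ -0.82732)
A(p) = -57 + p (A(p) = p - 57 = -57 + p)
A(-107) + 111*(n + t(11)) = (-57 - 107) + 111*(-321/388 + 11) = -164 + 111*(3947/388) = -164 + 438117/388 = 374485/388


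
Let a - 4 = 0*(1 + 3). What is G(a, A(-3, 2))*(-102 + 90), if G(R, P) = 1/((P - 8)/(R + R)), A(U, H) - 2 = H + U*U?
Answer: -96/5 ≈ -19.200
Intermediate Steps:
a = 4 (a = 4 + 0*(1 + 3) = 4 + 0*4 = 4 + 0 = 4)
A(U, H) = 2 + H + U**2 (A(U, H) = 2 + (H + U*U) = 2 + (H + U**2) = 2 + H + U**2)
G(R, P) = 2*R/(-8 + P) (G(R, P) = 1/((-8 + P)/((2*R))) = 1/((-8 + P)*(1/(2*R))) = 1/((-8 + P)/(2*R)) = 2*R/(-8 + P))
G(a, A(-3, 2))*(-102 + 90) = (2*4/(-8 + (2 + 2 + (-3)**2)))*(-102 + 90) = (2*4/(-8 + (2 + 2 + 9)))*(-12) = (2*4/(-8 + 13))*(-12) = (2*4/5)*(-12) = (2*4*(1/5))*(-12) = (8/5)*(-12) = -96/5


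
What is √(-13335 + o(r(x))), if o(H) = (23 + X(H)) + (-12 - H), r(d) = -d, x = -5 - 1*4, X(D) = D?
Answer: 2*I*√3331 ≈ 115.43*I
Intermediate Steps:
x = -9 (x = -5 - 4 = -9)
o(H) = 11 (o(H) = (23 + H) + (-12 - H) = 11)
√(-13335 + o(r(x))) = √(-13335 + 11) = √(-13324) = 2*I*√3331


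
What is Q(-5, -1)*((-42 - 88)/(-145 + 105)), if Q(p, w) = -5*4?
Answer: -65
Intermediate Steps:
Q(p, w) = -20
Q(-5, -1)*((-42 - 88)/(-145 + 105)) = -20*(-42 - 88)/(-145 + 105) = -20*(-130)/(-40) = -(-1)*(-130)/2 = -20*13/4 = -65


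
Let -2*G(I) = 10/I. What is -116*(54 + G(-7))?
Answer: -44428/7 ≈ -6346.9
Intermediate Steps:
G(I) = -5/I
-116*(54 + G(-7)) = -116*(54 - 5/(-7)) = -116*(54 - 5*(-⅐)) = -116*(54 + 5/7) = -116*383/7 = -44428/7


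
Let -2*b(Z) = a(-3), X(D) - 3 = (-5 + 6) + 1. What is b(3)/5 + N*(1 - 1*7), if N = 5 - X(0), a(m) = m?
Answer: 3/10 ≈ 0.30000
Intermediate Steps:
X(D) = 5 (X(D) = 3 + ((-5 + 6) + 1) = 3 + (1 + 1) = 3 + 2 = 5)
b(Z) = 3/2 (b(Z) = -½*(-3) = 3/2)
N = 0 (N = 5 - 1*5 = 5 - 5 = 0)
b(3)/5 + N*(1 - 1*7) = (3/2)/5 + 0*(1 - 1*7) = (3/2)*(⅕) + 0*(1 - 7) = 3/10 + 0*(-6) = 3/10 + 0 = 3/10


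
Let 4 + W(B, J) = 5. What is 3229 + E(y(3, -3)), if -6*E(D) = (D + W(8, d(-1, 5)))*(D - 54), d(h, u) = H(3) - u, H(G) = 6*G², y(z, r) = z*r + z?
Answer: 3179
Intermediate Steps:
y(z, r) = z + r*z (y(z, r) = r*z + z = z + r*z)
d(h, u) = 54 - u (d(h, u) = 6*3² - u = 6*9 - u = 54 - u)
W(B, J) = 1 (W(B, J) = -4 + 5 = 1)
E(D) = -(1 + D)*(-54 + D)/6 (E(D) = -(D + 1)*(D - 54)/6 = -(1 + D)*(-54 + D)/6)
3229 + E(y(3, -3)) = 3229 + (9 - 9*(1 - 3)²/6 + 53*(3*(1 - 3))/6) = 3229 + (9 - (3*(-2))²/6 + 53*(3*(-2))/6) = 3229 + (9 - ⅙*(-6)² + (53/6)*(-6)) = 3229 + (9 - ⅙*36 - 53) = 3229 + (9 - 6 - 53) = 3229 - 50 = 3179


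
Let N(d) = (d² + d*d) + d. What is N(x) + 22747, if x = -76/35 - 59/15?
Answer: 251540132/11025 ≈ 22815.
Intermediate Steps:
x = -641/105 (x = -76*1/35 - 59*1/15 = -76/35 - 59/15 = -641/105 ≈ -6.1048)
N(d) = d + 2*d² (N(d) = (d² + d²) + d = 2*d² + d = d + 2*d²)
N(x) + 22747 = -641*(1 + 2*(-641/105))/105 + 22747 = -641*(1 - 1282/105)/105 + 22747 = -641/105*(-1177/105) + 22747 = 754457/11025 + 22747 = 251540132/11025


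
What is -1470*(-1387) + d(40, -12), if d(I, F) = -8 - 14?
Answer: 2038868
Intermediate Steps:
d(I, F) = -22
-1470*(-1387) + d(40, -12) = -1470*(-1387) - 22 = 2038890 - 22 = 2038868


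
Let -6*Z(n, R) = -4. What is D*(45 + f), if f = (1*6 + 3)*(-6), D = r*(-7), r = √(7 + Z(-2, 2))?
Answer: 21*√69 ≈ 174.44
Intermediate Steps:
Z(n, R) = ⅔ (Z(n, R) = -⅙*(-4) = ⅔)
r = √69/3 (r = √(7 + ⅔) = √(23/3) = √69/3 ≈ 2.7689)
D = -7*√69/3 (D = (√69/3)*(-7) = -7*√69/3 ≈ -19.382)
f = -54 (f = (6 + 3)*(-6) = 9*(-6) = -54)
D*(45 + f) = (-7*√69/3)*(45 - 54) = -7*√69/3*(-9) = 21*√69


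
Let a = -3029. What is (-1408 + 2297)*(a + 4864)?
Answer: 1631315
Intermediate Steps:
(-1408 + 2297)*(a + 4864) = (-1408 + 2297)*(-3029 + 4864) = 889*1835 = 1631315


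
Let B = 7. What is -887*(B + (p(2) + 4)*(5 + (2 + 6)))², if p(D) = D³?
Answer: -23566703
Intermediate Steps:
-887*(B + (p(2) + 4)*(5 + (2 + 6)))² = -887*(7 + (2³ + 4)*(5 + (2 + 6)))² = -887*(7 + (8 + 4)*(5 + 8))² = -887*(7 + 12*13)² = -887*(7 + 156)² = -887*163² = -887*26569 = -23566703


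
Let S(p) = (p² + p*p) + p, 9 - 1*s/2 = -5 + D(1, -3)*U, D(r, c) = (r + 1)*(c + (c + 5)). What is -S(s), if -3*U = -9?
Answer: -3240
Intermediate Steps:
U = 3 (U = -⅓*(-9) = 3)
D(r, c) = (1 + r)*(5 + 2*c) (D(r, c) = (1 + r)*(c + (5 + c)) = (1 + r)*(5 + 2*c))
s = 40 (s = 18 - 2*(-5 + (5 + 2*(-3) + 5*1 + 2*(-3)*1)*3) = 18 - 2*(-5 + (5 - 6 + 5 - 6)*3) = 18 - 2*(-5 - 2*3) = 18 - 2*(-5 - 6) = 18 - 2*(-11) = 18 + 22 = 40)
S(p) = p + 2*p² (S(p) = (p² + p²) + p = 2*p² + p = p + 2*p²)
-S(s) = -40*(1 + 2*40) = -40*(1 + 80) = -40*81 = -1*3240 = -3240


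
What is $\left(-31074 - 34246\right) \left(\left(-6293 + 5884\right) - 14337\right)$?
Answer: $963208720$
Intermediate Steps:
$\left(-31074 - 34246\right) \left(\left(-6293 + 5884\right) - 14337\right) = - 65320 \left(-409 - 14337\right) = \left(-65320\right) \left(-14746\right) = 963208720$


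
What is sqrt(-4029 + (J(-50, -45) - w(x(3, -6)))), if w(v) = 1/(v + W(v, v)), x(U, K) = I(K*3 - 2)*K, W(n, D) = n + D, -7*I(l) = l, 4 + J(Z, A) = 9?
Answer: I*sqrt(14486330)/60 ≈ 63.435*I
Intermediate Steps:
J(Z, A) = 5 (J(Z, A) = -4 + 9 = 5)
I(l) = -l/7
W(n, D) = D + n
x(U, K) = K*(2/7 - 3*K/7) (x(U, K) = (-(K*3 - 2)/7)*K = (-(3*K - 2)/7)*K = (-(-2 + 3*K)/7)*K = (2/7 - 3*K/7)*K = K*(2/7 - 3*K/7))
w(v) = 1/(3*v) (w(v) = 1/(v + (v + v)) = 1/(v + 2*v) = 1/(3*v))
sqrt(-4029 + (J(-50, -45) - w(x(3, -6)))) = sqrt(-4029 + (5 - 1/(3*((1/7)*(-6)*(2 - 3*(-6)))))) = sqrt(-4029 + (5 - 1/(3*((1/7)*(-6)*(2 + 18))))) = sqrt(-4029 + (5 - 1/(3*((1/7)*(-6)*20)))) = sqrt(-4029 + (5 - 1/(3*(-120/7)))) = sqrt(-4029 + (5 - (-7)/(3*120))) = sqrt(-4029 + (5 - 1*(-7/360))) = sqrt(-4029 + (5 + 7/360)) = sqrt(-4029 + 1807/360) = sqrt(-1448633/360) = I*sqrt(14486330)/60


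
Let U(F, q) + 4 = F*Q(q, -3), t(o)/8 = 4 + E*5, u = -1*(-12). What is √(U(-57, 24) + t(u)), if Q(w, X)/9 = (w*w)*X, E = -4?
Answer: 2*√221583 ≈ 941.45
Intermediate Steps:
u = 12
Q(w, X) = 9*X*w² (Q(w, X) = 9*((w*w)*X) = 9*(w²*X) = 9*(X*w²) = 9*X*w²)
t(o) = -128 (t(o) = 8*(4 - 4*5) = 8*(4 - 20) = 8*(-16) = -128)
U(F, q) = -4 - 27*F*q² (U(F, q) = -4 + F*(9*(-3)*q²) = -4 + F*(-27*q²) = -4 - 27*F*q²)
√(U(-57, 24) + t(u)) = √((-4 - 27*(-57)*24²) - 128) = √((-4 - 27*(-57)*576) - 128) = √((-4 + 886464) - 128) = √(886460 - 128) = √886332 = 2*√221583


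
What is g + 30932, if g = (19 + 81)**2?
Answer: 40932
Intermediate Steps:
g = 10000 (g = 100**2 = 10000)
g + 30932 = 10000 + 30932 = 40932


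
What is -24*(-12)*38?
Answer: 10944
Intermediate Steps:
-24*(-12)*38 = 288*38 = 10944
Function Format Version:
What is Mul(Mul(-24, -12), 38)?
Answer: 10944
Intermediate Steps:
Mul(Mul(-24, -12), 38) = Mul(288, 38) = 10944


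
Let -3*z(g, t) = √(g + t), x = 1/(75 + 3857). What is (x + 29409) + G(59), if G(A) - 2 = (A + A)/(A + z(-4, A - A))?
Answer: 3623721483905/123201356 + 708*I/31333 ≈ 29413.0 + 0.022596*I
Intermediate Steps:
x = 1/3932 ≈ 0.00025432
z(g, t) = -√(g + t)/3
G(A) = 2 + 2*A/(A - 2*I/3) (G(A) = 2 + (A + A)/(A - √(-4 + (A - A))/3) = 2 + (2*A)/(A - √(-4 + 0)/3) = 2 + (2*A)/(A - 2*I/3) = 2 + 2*A/(A - 2*I/3))
(x + 29409) + G(59) = (1/3932 + 29409) + 4*(-I + 3*59)/(-2*I + 3*59) = 115636189/3932 + 4*(-I + 177)/(-2*I + 177) = 115636189/3932 + 4*(177 - I)/(177 - 2*I) = 115636189/3932 + 4*((177 + 2*I)/31333)*(177 - I) = 115636189/3932 + 4*(177 - I)*(177 + 2*I)/31333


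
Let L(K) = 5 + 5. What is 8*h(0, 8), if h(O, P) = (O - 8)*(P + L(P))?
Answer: -1152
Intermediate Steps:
L(K) = 10
h(O, P) = (-8 + O)*(10 + P) (h(O, P) = (O - 8)*(P + 10) = (-8 + O)*(10 + P))
8*h(0, 8) = 8*(-80 - 8*8 + 10*0 + 0*8) = 8*(-80 - 64 + 0 + 0) = 8*(-144) = -1152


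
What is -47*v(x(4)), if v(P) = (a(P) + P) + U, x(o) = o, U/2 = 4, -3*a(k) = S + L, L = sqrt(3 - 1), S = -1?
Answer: -1739/3 + 47*sqrt(2)/3 ≈ -557.51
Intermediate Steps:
L = sqrt(2) ≈ 1.4142
a(k) = 1/3 - sqrt(2)/3 (a(k) = -(-1 + sqrt(2))/3 = 1/3 - sqrt(2)/3)
U = 8 (U = 2*4 = 8)
v(P) = 25/3 + P - sqrt(2)/3 (v(P) = ((1/3 - sqrt(2)/3) + P) + 8 = (1/3 + P - sqrt(2)/3) + 8 = 25/3 + P - sqrt(2)/3)
-47*v(x(4)) = -47*(25/3 + 4 - sqrt(2)/3) = -47*(37/3 - sqrt(2)/3) = -1739/3 + 47*sqrt(2)/3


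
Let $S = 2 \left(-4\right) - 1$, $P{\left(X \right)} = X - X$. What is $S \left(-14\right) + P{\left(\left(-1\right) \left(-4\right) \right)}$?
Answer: $126$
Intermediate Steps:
$P{\left(X \right)} = 0$
$S = -9$ ($S = -8 - 1 = -9$)
$S \left(-14\right) + P{\left(\left(-1\right) \left(-4\right) \right)} = \left(-9\right) \left(-14\right) + 0 = 126 + 0 = 126$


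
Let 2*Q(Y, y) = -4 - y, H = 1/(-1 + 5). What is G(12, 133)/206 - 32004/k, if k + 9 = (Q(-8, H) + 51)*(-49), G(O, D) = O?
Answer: 26486682/1980793 ≈ 13.372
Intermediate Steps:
H = ¼ (H = 1/4 = ¼ ≈ 0.25000)
Q(Y, y) = -2 - y/2 (Q(Y, y) = (-4 - y)/2 = -2 - y/2)
k = -19231/8 (k = -9 + ((-2 - ½*¼) + 51)*(-49) = -9 + ((-2 - ⅛) + 51)*(-49) = -9 + (-17/8 + 51)*(-49) = -9 + (391/8)*(-49) = -9 - 19159/8 = -19231/8 ≈ -2403.9)
G(12, 133)/206 - 32004/k = 12/206 - 32004/(-19231/8) = 12*(1/206) - 32004*(-8/19231) = 6/103 + 256032/19231 = 26486682/1980793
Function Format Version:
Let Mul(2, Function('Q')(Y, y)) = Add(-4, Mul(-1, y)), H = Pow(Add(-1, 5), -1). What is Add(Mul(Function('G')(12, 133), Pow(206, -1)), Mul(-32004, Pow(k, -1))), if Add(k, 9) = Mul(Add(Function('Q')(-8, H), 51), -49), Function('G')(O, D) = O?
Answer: Rational(26486682, 1980793) ≈ 13.372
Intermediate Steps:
H = Rational(1, 4) (H = Pow(4, -1) = Rational(1, 4) ≈ 0.25000)
Function('Q')(Y, y) = Add(-2, Mul(Rational(-1, 2), y)) (Function('Q')(Y, y) = Mul(Rational(1, 2), Add(-4, Mul(-1, y))) = Add(-2, Mul(Rational(-1, 2), y)))
k = Rational(-19231, 8) (k = Add(-9, Mul(Add(Add(-2, Mul(Rational(-1, 2), Rational(1, 4))), 51), -49)) = Add(-9, Mul(Add(Add(-2, Rational(-1, 8)), 51), -49)) = Add(-9, Mul(Add(Rational(-17, 8), 51), -49)) = Add(-9, Mul(Rational(391, 8), -49)) = Add(-9, Rational(-19159, 8)) = Rational(-19231, 8) ≈ -2403.9)
Add(Mul(Function('G')(12, 133), Pow(206, -1)), Mul(-32004, Pow(k, -1))) = Add(Mul(12, Pow(206, -1)), Mul(-32004, Pow(Rational(-19231, 8), -1))) = Add(Mul(12, Rational(1, 206)), Mul(-32004, Rational(-8, 19231))) = Add(Rational(6, 103), Rational(256032, 19231)) = Rational(26486682, 1980793)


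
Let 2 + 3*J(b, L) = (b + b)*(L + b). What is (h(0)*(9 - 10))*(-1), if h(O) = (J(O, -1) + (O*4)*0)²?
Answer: 4/9 ≈ 0.44444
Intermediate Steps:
J(b, L) = -⅔ + 2*b*(L + b)/3 (J(b, L) = -⅔ + ((b + b)*(L + b))/3 = -⅔ + ((2*b)*(L + b))/3 = -⅔ + (2*b*(L + b))/3 = -⅔ + 2*b*(L + b)/3)
h(O) = (-⅔ - 2*O/3 + 2*O²/3)² (h(O) = ((-⅔ + 2*O²/3 + (⅔)*(-1)*O) + (O*4)*0)² = ((-⅔ + 2*O²/3 - 2*O/3) + (4*O)*0)² = ((-⅔ - 2*O/3 + 2*O²/3) + 0)² = (-⅔ - 2*O/3 + 2*O²/3)²)
(h(0)*(9 - 10))*(-1) = ((4*(1 + 0 - 1*0²)²/9)*(9 - 10))*(-1) = ((4*(1 + 0 - 1*0)²/9)*(-1))*(-1) = ((4*(1 + 0 + 0)²/9)*(-1))*(-1) = (((4/9)*1²)*(-1))*(-1) = (((4/9)*1)*(-1))*(-1) = ((4/9)*(-1))*(-1) = -4/9*(-1) = 4/9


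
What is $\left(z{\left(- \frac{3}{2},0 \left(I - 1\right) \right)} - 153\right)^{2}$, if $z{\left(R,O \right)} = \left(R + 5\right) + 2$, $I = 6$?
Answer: $\frac{87025}{4} \approx 21756.0$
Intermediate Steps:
$z{\left(R,O \right)} = 7 + R$ ($z{\left(R,O \right)} = \left(5 + R\right) + 2 = 7 + R$)
$\left(z{\left(- \frac{3}{2},0 \left(I - 1\right) \right)} - 153\right)^{2} = \left(\left(7 - \frac{3}{2}\right) - 153\right)^{2} = \left(\frac{11}{2} - 153\right)^{2} = \left(- \frac{295}{2}\right)^{2} = \frac{87025}{4}$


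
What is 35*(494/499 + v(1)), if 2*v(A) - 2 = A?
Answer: 86975/998 ≈ 87.149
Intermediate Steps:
v(A) = 1 + A/2
35*(494/499 + v(1)) = 35*(494/499 + (1 + (½)*1)) = 35*(494*(1/499) + (1 + ½)) = 35*(494/499 + 3/2) = 35*(2485/998) = 86975/998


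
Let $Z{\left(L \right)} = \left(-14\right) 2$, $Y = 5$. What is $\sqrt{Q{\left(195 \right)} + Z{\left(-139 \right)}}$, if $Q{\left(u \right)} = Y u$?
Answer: $\sqrt{947} \approx 30.773$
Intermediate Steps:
$Z{\left(L \right)} = -28$
$Q{\left(u \right)} = 5 u$
$\sqrt{Q{\left(195 \right)} + Z{\left(-139 \right)}} = \sqrt{5 \cdot 195 - 28} = \sqrt{975 - 28} = \sqrt{947}$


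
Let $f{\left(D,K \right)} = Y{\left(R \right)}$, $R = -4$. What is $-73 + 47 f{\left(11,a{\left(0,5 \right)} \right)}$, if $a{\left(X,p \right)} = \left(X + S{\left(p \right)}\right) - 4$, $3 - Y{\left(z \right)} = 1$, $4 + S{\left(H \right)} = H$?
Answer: $21$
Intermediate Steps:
$S{\left(H \right)} = -4 + H$
$Y{\left(z \right)} = 2$ ($Y{\left(z \right)} = 3 - 1 = 2$)
$a{\left(X,p \right)} = -8 + X + p$ ($a{\left(X,p \right)} = \left(X + \left(-4 + p\right)\right) - 4 = \left(-4 + X + p\right) - 4 = -8 + X + p$)
$f{\left(D,K \right)} = 2$
$-73 + 47 f{\left(11,a{\left(0,5 \right)} \right)} = -73 + 47 \cdot 2 = -73 + 94 = 21$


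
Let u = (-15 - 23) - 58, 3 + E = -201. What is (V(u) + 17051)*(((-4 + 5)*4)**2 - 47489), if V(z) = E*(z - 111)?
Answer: -2814151967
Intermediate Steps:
E = -204 (E = -3 - 201 = -204)
u = -96 (u = -38 - 58 = -96)
V(z) = 22644 - 204*z (V(z) = -204*(z - 111) = -204*(-111 + z) = 22644 - 204*z)
(V(u) + 17051)*(((-4 + 5)*4)**2 - 47489) = ((22644 - 204*(-96)) + 17051)*(((-4 + 5)*4)**2 - 47489) = ((22644 + 19584) + 17051)*((1*4)**2 - 47489) = (42228 + 17051)*(4**2 - 47489) = 59279*(16 - 47489) = 59279*(-47473) = -2814151967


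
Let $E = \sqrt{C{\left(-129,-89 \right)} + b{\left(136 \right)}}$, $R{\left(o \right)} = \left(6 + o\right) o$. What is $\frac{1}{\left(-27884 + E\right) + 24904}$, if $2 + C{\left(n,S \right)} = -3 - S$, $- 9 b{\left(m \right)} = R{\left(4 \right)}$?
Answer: $- \frac{6705}{19980721} - \frac{3 \sqrt{179}}{39961442} \approx -0.00033658$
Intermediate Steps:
$R{\left(o \right)} = o \left(6 + o\right)$
$b{\left(m \right)} = - \frac{40}{9}$ ($b{\left(m \right)} = - \frac{4 \left(6 + 4\right)}{9} = - \frac{4 \cdot 10}{9} = \left(- \frac{1}{9}\right) 40 = - \frac{40}{9}$)
$C{\left(n,S \right)} = -5 - S$ ($C{\left(n,S \right)} = -2 - \left(3 + S\right) = -5 - S$)
$E = \frac{2 \sqrt{179}}{3}$ ($E = \sqrt{\left(-5 - -89\right) - \frac{40}{9}} = \sqrt{\left(-5 + 89\right) - \frac{40}{9}} = \sqrt{84 - \frac{40}{9}} = \sqrt{\frac{716}{9}} = \frac{2 \sqrt{179}}{3} \approx 8.9194$)
$\frac{1}{\left(-27884 + E\right) + 24904} = \frac{1}{\left(-27884 + \frac{2 \sqrt{179}}{3}\right) + 24904} = \frac{1}{-2980 + \frac{2 \sqrt{179}}{3}}$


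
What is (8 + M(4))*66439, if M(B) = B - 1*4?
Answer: 531512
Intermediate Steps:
M(B) = -4 + B (M(B) = B - 4 = -4 + B)
(8 + M(4))*66439 = (8 + (-4 + 4))*66439 = (8 + 0)*66439 = 8*66439 = 531512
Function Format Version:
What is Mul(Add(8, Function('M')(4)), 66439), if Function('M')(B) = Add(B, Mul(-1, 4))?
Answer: 531512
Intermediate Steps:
Function('M')(B) = Add(-4, B) (Function('M')(B) = Add(B, -4) = Add(-4, B))
Mul(Add(8, Function('M')(4)), 66439) = Mul(Add(8, Add(-4, 4)), 66439) = Mul(Add(8, 0), 66439) = Mul(8, 66439) = 531512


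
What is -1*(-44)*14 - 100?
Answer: 516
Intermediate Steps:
-1*(-44)*14 - 100 = 44*14 - 100 = 616 - 100 = 516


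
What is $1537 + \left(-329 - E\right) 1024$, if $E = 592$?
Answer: $-941567$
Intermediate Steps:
$1537 + \left(-329 - E\right) 1024 = 1537 + \left(-329 - 592\right) 1024 = 1537 - 943104 = -941567$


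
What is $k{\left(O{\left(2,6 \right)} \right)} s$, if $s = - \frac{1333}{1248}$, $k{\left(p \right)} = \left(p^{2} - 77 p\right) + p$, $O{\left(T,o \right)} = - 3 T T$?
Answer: $- \frac{14663}{13} \approx -1127.9$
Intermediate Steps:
$O{\left(T,o \right)} = - 3 T^{2}$
$k{\left(p \right)} = p^{2} - 76 p$
$s = - \frac{1333}{1248}$ ($s = \left(-1333\right) \frac{1}{1248} = - \frac{1333}{1248} \approx -1.0681$)
$k{\left(O{\left(2,6 \right)} \right)} s = - 3 \cdot 2^{2} \left(-76 - 3 \cdot 2^{2}\right) \left(- \frac{1333}{1248}\right) = \left(-3\right) 4 \left(-76 - 12\right) \left(- \frac{1333}{1248}\right) = - 12 \left(-76 - 12\right) \left(- \frac{1333}{1248}\right) = \left(-12\right) \left(-88\right) \left(- \frac{1333}{1248}\right) = 1056 \left(- \frac{1333}{1248}\right) = - \frac{14663}{13}$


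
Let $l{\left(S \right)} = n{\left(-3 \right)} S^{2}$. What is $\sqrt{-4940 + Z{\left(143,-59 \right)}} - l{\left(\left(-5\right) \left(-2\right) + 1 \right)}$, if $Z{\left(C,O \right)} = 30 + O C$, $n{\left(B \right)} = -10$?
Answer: $1210 + 3 i \sqrt{1483} \approx 1210.0 + 115.53 i$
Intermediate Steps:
$l{\left(S \right)} = - 10 S^{2}$
$Z{\left(C,O \right)} = 30 + C O$
$\sqrt{-4940 + Z{\left(143,-59 \right)}} - l{\left(\left(-5\right) \left(-2\right) + 1 \right)} = \sqrt{-4940 + \left(30 + 143 \left(-59\right)\right)} - - 10 \left(\left(-5\right) \left(-2\right) + 1\right)^{2} = \sqrt{-4940 + \left(30 - 8437\right)} - - 10 \left(10 + 1\right)^{2} = \sqrt{-4940 - 8407} - - 10 \cdot 11^{2} = \sqrt{-13347} - \left(-10\right) 121 = 3 i \sqrt{1483} - -1210 = 3 i \sqrt{1483} + 1210 = 1210 + 3 i \sqrt{1483}$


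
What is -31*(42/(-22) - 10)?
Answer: 4061/11 ≈ 369.18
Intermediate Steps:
-31*(42/(-22) - 10) = -31*(42*(-1/22) - 10) = -31*(-21/11 - 10) = -31*(-131/11) = 4061/11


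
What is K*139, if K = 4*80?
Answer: 44480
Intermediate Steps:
K = 320
K*139 = 320*139 = 44480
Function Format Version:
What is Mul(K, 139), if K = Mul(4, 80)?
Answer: 44480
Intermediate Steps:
K = 320
Mul(K, 139) = Mul(320, 139) = 44480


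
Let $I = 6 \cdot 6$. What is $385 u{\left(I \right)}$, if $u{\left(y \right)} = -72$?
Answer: $-27720$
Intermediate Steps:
$I = 36$
$385 u{\left(I \right)} = 385 \left(-72\right) = -27720$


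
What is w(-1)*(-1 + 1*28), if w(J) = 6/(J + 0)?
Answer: -162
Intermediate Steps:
w(J) = 6/J
w(-1)*(-1 + 1*28) = (6/(-1))*(-1 + 1*28) = (6*(-1))*(-1 + 28) = -6*27 = -162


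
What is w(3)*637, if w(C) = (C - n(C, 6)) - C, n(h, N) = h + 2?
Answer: -3185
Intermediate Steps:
n(h, N) = 2 + h
w(C) = -2 - C (w(C) = (C - (2 + C)) - C = (C + (-2 - C)) - C = -2 - C)
w(3)*637 = (-2 - 1*3)*637 = (-2 - 3)*637 = -5*637 = -3185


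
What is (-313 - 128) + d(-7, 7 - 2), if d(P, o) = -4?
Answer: -445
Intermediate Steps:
(-313 - 128) + d(-7, 7 - 2) = (-313 - 128) - 4 = -441 - 4 = -445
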